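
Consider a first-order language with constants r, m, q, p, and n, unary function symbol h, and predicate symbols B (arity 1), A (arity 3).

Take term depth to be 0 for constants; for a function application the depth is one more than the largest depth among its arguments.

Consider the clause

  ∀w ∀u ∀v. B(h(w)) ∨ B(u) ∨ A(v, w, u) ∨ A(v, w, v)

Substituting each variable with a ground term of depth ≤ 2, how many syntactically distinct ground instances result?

Ground terms of depth ≤ 2:
  Let N_k = |{terms of depth ≤ k}|. Then N_0 = 5 and N_k = 5 + N_{k-1} for k ≥ 1 (one summand per function symbol, arity giving the exponent).
  N_0 = 5
  N_1 = 5 + 5 = 10
  N_2 = 5 + 10 = 15
So there are 15 ground terms available for substitution.
The body mentions every one of the 3 quantified variables; since ground terms form a free algebra, no two substitutions collapse to the same formula.
Number of ground instances = 15^3 = 3375.

3375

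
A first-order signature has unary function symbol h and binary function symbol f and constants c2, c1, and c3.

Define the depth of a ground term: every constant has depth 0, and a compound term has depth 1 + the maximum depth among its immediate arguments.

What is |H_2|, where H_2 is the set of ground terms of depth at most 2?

Count level by level. With function symbols h/1, f/2, the terms of depth ≤ k are the 3 constants together with each function applied to depth-≤(k−1) tuples, so N_k = 3 + N_{k-1} + N_{k-1}^2.
N_0 = 3
N_1 = 3 + 3 + 3^2 = 15
N_2 = 3 + 15 + 15^2 = 243

243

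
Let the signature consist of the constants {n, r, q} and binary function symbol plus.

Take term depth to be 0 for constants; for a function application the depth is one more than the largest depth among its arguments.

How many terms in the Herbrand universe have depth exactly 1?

9

Let N_k = |{terms of depth ≤ k}|. Then N_0 = 3 and N_k = 3 + N_{k-1}^2 for k ≥ 1 (one summand per function symbol, arity giving the exponent).
N_0 = 3
N_1 = 3 + 3^2 = 12
Terms of depth exactly 1: N_1 − N_0 = 12 − 3 = 9.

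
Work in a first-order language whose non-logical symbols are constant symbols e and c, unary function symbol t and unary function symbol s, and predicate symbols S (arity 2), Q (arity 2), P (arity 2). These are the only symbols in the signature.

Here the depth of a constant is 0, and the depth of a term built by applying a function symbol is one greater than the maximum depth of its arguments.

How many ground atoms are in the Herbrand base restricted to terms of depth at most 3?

First count ground terms of depth ≤ 3.
Let N_k = |{terms of depth ≤ k}|. Then N_0 = 2 and N_k = 2 + N_{k-1} + N_{k-1} for k ≥ 1 (one summand per function symbol, arity giving the exponent).
N_0 = 2
N_1 = 2 + 2 + 2 = 6
N_2 = 2 + 6 + 6 = 14
N_3 = 2 + 14 + 14 = 30
So |H| = 30.
For each predicate symbol, the number of ground atoms is |H| raised to its arity; summing:
  S: 30^2 = 900;  Q: 30^2 = 900;  P: 30^2 = 900
Total ground atoms: 900 + 900 + 900 = 2700.

2700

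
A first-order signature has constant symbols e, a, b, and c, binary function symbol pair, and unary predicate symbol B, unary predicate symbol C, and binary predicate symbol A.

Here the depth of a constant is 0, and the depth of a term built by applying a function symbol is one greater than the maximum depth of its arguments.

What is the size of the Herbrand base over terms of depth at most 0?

24

First count ground terms of depth ≤ 0.
Write N_k for the number of ground terms of depth ≤ k. A term of depth ≤ k is either a constant or a function symbol applied to arguments of depth ≤ k−1, so N_k = 4 + N_{k-1}^2.
N_0 = 4
So |H| = 4.
Ground atoms are formed by filling each argument slot of a predicate with a term from H, so an r-ary predicate gives |H|^r atoms:
  B: 4;  C: 4;  A: 4^2 = 16
Total ground atoms: 4 + 4 + 16 = 24.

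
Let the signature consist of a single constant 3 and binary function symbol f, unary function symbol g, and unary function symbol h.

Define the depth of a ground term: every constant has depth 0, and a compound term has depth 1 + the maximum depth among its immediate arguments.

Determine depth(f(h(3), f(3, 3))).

depth(h(3)) = 1 + depth(3) = 1 + 0 = 1
depth(f(3, 3)) = 1 + max(0, 0) = 1
depth(f(h(3), f(3, 3))) = 1 + max(1, 1) = 2

2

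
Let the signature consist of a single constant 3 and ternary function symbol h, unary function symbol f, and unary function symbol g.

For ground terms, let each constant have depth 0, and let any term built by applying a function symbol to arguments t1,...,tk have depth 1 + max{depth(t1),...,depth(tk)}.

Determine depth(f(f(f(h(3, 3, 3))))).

depth(h(3, 3, 3)) = 1 + max(0, 0, 0) = 1
depth(f(h(3, 3, 3))) = 1 + depth(h(3, 3, 3)) = 1 + 1 = 2
depth(f(f(h(3, 3, 3)))) = 1 + depth(f(h(3, 3, 3))) = 1 + 2 = 3
depth(f(f(f(h(3, 3, 3))))) = 1 + depth(f(f(h(3, 3, 3)))) = 1 + 3 = 4

4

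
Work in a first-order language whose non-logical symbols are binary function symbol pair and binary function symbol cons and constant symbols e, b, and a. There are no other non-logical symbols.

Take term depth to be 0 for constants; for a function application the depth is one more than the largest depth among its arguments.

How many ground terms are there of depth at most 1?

21

Write N_k for the number of ground terms of depth ≤ k. A term of depth ≤ k is either a constant or a function symbol applied to arguments of depth ≤ k−1, so N_k = 3 + N_{k-1}^2 + N_{k-1}^2.
N_0 = 3
N_1 = 3 + 3^2 + 3^2 = 21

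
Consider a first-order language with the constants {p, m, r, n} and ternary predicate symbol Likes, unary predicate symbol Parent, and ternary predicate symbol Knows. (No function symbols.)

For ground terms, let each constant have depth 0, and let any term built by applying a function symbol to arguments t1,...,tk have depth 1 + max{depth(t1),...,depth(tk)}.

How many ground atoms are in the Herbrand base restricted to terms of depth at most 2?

132

First count ground terms of depth ≤ 2.
With no function symbols every ground term is a constant, so there are exactly 4 ground terms at every depth bound.
N_0 = 4
N_1 = 4
N_2 = 4
Explicitly: p, m, r, n.
So |H| = 4.
A ground atom is a predicate applied to a tuple of terms from H, so the count is the sum over predicates of |H|^arity:
  Likes: 4^3 = 64;  Parent: 4;  Knows: 4^3 = 64
Total ground atoms: 64 + 4 + 64 = 132.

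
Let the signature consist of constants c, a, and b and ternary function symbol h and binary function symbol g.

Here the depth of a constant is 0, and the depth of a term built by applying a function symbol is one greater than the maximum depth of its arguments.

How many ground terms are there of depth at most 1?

39

Count level by level. With function symbols h/3, g/2, the terms of depth ≤ k are the 3 constants together with each function applied to depth-≤(k−1) tuples, so N_k = 3 + N_{k-1}^3 + N_{k-1}^2.
N_0 = 3
N_1 = 3 + 3^3 + 3^2 = 39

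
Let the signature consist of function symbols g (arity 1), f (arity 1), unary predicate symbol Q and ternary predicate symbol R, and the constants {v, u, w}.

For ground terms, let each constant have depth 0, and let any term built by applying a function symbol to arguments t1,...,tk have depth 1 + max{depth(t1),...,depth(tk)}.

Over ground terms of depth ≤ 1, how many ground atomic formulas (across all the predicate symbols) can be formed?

738

First count ground terms of depth ≤ 1.
If N_k denotes the number of depth-≤k ground terms, the 3 constants give N_0 = 3, and each function symbol of arity r contributes N_{k-1}^r new terms at level k: N_k = 3 + N_{k-1} + N_{k-1}.
N_0 = 3
N_1 = 3 + 3 + 3 = 9
So |H| = 9.
For each predicate symbol, the number of ground atoms is |H| raised to its arity; summing:
  Q: 9;  R: 9^3 = 729
Total ground atoms: 9 + 729 = 738.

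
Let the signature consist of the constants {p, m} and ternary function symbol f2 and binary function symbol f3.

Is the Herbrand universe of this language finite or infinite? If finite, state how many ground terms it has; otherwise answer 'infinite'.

The signature has at least one function symbol (f2, arity 3) and at least one constant (p).
Iterating f2 gives infinitely many distinct ground terms: p, f2(p, p, p), f2(f2(p, p, p), f2(p, p, p), f2(p, p, p)), ...
So the Herbrand universe is infinite.

infinite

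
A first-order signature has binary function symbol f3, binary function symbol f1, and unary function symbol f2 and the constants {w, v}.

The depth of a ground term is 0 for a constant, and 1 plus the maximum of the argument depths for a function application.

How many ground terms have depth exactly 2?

290

Write N_k for the number of ground terms of depth ≤ k. A term of depth ≤ k is either a constant or a function symbol applied to arguments of depth ≤ k−1, so N_k = 2 + N_{k-1}^2 + N_{k-1}^2 + N_{k-1}.
N_0 = 2
N_1 = 2 + 2^2 + 2^2 + 2 = 12
N_2 = 2 + 12^2 + 12^2 + 12 = 302
Terms of depth exactly 2: N_2 − N_1 = 302 − 12 = 290.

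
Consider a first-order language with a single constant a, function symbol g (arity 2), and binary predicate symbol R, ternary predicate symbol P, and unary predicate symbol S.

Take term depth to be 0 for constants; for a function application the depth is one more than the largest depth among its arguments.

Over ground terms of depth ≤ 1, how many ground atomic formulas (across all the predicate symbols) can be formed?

14

First count ground terms of depth ≤ 1.
Write N_k for the number of ground terms of depth ≤ k. A term of depth ≤ k is either a constant or a function symbol applied to arguments of depth ≤ k−1, so N_k = 1 + N_{k-1}^2.
N_0 = 1
N_1 = 1 + 1^2 = 2
So |H| = 2.
Each predicate of arity r yields |H|^r ground atoms (one per choice of an r-tuple from H):
  R: 2^2 = 4;  P: 2^3 = 8;  S: 2
Total ground atoms: 4 + 8 + 2 = 14.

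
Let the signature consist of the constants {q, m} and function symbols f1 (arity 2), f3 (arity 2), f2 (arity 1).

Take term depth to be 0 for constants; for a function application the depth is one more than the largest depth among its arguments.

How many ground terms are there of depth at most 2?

302

If N_k denotes the number of depth-≤k ground terms, the 2 constants give N_0 = 2, and each function symbol of arity r contributes N_{k-1}^r new terms at level k: N_k = 2 + N_{k-1}^2 + N_{k-1}^2 + N_{k-1}.
N_0 = 2
N_1 = 2 + 2^2 + 2^2 + 2 = 12
N_2 = 2 + 12^2 + 12^2 + 12 = 302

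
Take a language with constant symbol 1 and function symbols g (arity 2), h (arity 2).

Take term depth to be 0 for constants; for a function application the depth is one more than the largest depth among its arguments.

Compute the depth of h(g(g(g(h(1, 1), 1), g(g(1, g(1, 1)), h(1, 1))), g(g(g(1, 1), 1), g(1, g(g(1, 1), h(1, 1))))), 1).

depth(h(1, 1)) = 1 + max(0, 0) = 1
depth(g(h(1, 1), 1)) = 1 + max(1, 0) = 2
depth(g(1, 1)) = 1 + max(0, 0) = 1
depth(g(1, g(1, 1))) = 1 + max(0, 1) = 2
depth(g(g(1, g(1, 1)), h(1, 1))) = 1 + max(2, 1) = 3
depth(g(g(h(1, 1), 1), g(g(1, g(1, 1)), h(1, 1)))) = 1 + max(2, 3) = 4
depth(g(g(1, 1), 1)) = 1 + max(1, 0) = 2
depth(g(g(1, 1), h(1, 1))) = 1 + max(1, 1) = 2
depth(g(1, g(g(1, 1), h(1, 1)))) = 1 + max(0, 2) = 3
depth(g(g(g(1, 1), 1), g(1, g(g(1, 1), h(1, 1))))) = 1 + max(2, 3) = 4
depth(g(g(g(h(1, 1), 1), g(g(1, g(1, 1)), h(1, 1))), g(g(g(1, 1), 1), g(1, g(g(1, 1), h(1, 1)))))) = 1 + max(4, 4) = 5
depth(h(g(g(g(h(1, 1), 1), g(g(1, g(1, 1)), h(1, 1))), g(g(g(1, 1), 1), g(1, g(g(1, 1), h(1, 1))))), 1)) = 1 + max(5, 0) = 6

6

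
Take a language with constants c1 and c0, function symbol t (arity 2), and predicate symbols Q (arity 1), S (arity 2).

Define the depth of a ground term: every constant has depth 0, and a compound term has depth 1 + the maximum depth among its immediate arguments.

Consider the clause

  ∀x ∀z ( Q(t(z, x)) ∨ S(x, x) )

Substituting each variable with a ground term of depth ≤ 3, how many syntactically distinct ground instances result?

Ground terms of depth ≤ 3:
  Let N_k = |{terms of depth ≤ k}|. Then N_0 = 2 and N_k = 2 + N_{k-1}^2 for k ≥ 1 (one summand per function symbol, arity giving the exponent).
  N_0 = 2
  N_1 = 2 + 2^2 = 6
  N_2 = 2 + 6^2 = 38
  N_3 = 2 + 38^2 = 1446
So there are 1446 ground terms available for substitution.
The clause has 2 distinct variables (x, z), each appearing in the body. In the free term algebra distinct substitutions yield syntactically distinct ground instances.
Number of ground instances = 1446^2 = 2090916.

2090916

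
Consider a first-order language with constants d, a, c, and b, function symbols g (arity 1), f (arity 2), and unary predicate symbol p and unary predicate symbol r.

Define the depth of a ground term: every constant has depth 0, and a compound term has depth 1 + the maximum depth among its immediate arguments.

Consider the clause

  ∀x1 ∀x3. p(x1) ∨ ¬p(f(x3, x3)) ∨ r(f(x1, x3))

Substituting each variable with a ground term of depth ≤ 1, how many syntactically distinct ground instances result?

576

Ground terms of depth ≤ 1:
  Count level by level. With function symbols g/1, f/2, the terms of depth ≤ k are the 4 constants together with each function applied to depth-≤(k−1) tuples, so N_k = 4 + N_{k-1} + N_{k-1}^2.
  N_0 = 4
  N_1 = 4 + 4 + 4^2 = 24
So there are 24 ground terms available for substitution.
The body mentions every one of the 2 quantified variables; since ground terms form a free algebra, no two substitutions collapse to the same formula.
Number of ground instances = 24^2 = 576.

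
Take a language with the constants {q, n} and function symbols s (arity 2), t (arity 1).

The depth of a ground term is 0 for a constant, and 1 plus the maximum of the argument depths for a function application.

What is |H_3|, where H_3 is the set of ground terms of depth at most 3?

Write N_k for the number of ground terms of depth ≤ k. A term of depth ≤ k is either a constant or a function symbol applied to arguments of depth ≤ k−1, so N_k = 2 + N_{k-1}^2 + N_{k-1}.
N_0 = 2
N_1 = 2 + 2^2 + 2 = 8
N_2 = 2 + 8^2 + 8 = 74
N_3 = 2 + 74^2 + 74 = 5552

5552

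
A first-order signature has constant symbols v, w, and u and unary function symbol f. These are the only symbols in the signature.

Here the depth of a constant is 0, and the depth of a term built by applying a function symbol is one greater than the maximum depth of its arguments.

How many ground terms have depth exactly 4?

3

Let N_k = |{terms of depth ≤ k}|. Then N_0 = 3 and N_k = 3 + N_{k-1} for k ≥ 1 (one summand per function symbol, arity giving the exponent).
N_0 = 3
N_1 = 3 + 3 = 6
N_2 = 3 + 6 = 9
N_3 = 3 + 9 = 12
N_4 = 3 + 12 = 15
Terms of depth exactly 4: N_4 − N_3 = 15 − 12 = 3.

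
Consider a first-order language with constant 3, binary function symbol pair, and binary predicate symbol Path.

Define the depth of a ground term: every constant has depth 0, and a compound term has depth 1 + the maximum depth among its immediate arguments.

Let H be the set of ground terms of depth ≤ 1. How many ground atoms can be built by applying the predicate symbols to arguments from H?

First count ground terms of depth ≤ 1.
If N_k denotes the number of depth-≤k ground terms, the 1 constant gives N_0 = 1, and each function symbol of arity r contributes N_{k-1}^r new terms at level k: N_k = 1 + N_{k-1}^2.
N_0 = 1
N_1 = 1 + 1^2 = 2
Explicitly: 3, pair(3, 3).
So |H| = 2.
Each predicate of arity r yields |H|^r ground atoms (one per choice of an r-tuple from H):
  Path: 2^2 = 4
Total ground atoms: 4.

4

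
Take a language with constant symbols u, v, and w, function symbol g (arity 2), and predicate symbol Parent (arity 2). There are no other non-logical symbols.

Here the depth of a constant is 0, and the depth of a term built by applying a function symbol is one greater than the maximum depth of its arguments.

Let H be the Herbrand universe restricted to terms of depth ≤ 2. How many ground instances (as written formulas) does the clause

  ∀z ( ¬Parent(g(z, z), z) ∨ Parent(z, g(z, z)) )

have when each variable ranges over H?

147

Ground terms of depth ≤ 2:
  If N_k denotes the number of depth-≤k ground terms, the 3 constants give N_0 = 3, and each function symbol of arity r contributes N_{k-1}^r new terms at level k: N_k = 3 + N_{k-1}^2.
  N_0 = 3
  N_1 = 3 + 3^2 = 12
  N_2 = 3 + 12^2 = 147
So there are 147 ground terms available for substitution.
The variable z ranges independently over the available ground terms, and distinct assignments produce distinct instances.
Number of ground instances = 147.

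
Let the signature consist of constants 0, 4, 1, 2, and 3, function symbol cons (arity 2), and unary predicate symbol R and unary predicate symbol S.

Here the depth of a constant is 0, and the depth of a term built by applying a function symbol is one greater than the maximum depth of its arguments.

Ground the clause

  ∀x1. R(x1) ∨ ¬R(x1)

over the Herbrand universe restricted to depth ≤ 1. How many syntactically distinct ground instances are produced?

30

Ground terms of depth ≤ 1:
  Let N_k count ground terms of depth at most k. Each non-constant term of depth ≤ k is some function symbol applied to depth-≤(k−1) arguments, giving N_k = 5 + N_{k-1}^2.
  N_0 = 5
  N_1 = 5 + 5^2 = 30
So there are 30 ground terms available for substitution.
The clause has 1 distinct variable (x1), which appears in the body. In the free term algebra distinct substitutions yield syntactically distinct ground instances.
Number of ground instances = 30.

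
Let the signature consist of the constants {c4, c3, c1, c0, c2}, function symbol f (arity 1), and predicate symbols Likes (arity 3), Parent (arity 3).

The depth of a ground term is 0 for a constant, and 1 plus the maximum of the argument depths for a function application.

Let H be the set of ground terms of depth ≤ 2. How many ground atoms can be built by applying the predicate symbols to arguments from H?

First count ground terms of depth ≤ 2.
Write N_k for the number of ground terms of depth ≤ k. A term of depth ≤ k is either a constant or a function symbol applied to arguments of depth ≤ k−1, so N_k = 5 + N_{k-1}.
N_0 = 5
N_1 = 5 + 5 = 10
N_2 = 5 + 10 = 15
So |H| = 15.
Ground atoms are formed by filling each argument slot of a predicate with a term from H, so an r-ary predicate gives |H|^r atoms:
  Likes: 15^3 = 3375;  Parent: 15^3 = 3375
Total ground atoms: 3375 + 3375 = 6750.

6750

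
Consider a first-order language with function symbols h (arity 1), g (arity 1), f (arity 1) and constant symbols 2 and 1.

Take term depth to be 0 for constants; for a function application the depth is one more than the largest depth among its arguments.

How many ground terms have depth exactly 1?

6

Write N_k for the number of ground terms of depth ≤ k. A term of depth ≤ k is either a constant or a function symbol applied to arguments of depth ≤ k−1, so N_k = 2 + N_{k-1} + N_{k-1} + N_{k-1}.
N_0 = 2
N_1 = 2 + 2 + 2 + 2 = 8
Terms of depth exactly 1: N_1 − N_0 = 8 − 2 = 6.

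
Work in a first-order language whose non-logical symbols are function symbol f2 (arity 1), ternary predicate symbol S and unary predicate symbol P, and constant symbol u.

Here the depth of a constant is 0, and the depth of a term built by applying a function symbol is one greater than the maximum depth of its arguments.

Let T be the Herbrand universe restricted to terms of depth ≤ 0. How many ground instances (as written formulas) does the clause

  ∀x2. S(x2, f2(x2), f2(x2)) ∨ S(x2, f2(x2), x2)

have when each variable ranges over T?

Ground terms of depth ≤ 0:
  Write N_k for the number of ground terms of depth ≤ k. A term of depth ≤ k is either a constant or a function symbol applied to arguments of depth ≤ k−1, so N_k = 1 + N_{k-1}.
  N_0 = 1
  Explicitly: u.
So there is exactly 1 ground term available for substitution.
There is 1 variable to instantiate (x2),  occurring in at least one literal, so different choices give different ground instances.
Number of ground instances = 1.

1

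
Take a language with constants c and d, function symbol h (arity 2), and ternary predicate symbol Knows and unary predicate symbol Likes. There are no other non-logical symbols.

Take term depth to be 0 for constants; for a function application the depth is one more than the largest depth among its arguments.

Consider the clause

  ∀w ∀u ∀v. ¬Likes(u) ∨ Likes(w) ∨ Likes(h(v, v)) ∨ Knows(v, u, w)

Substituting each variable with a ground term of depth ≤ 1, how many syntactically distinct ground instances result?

Ground terms of depth ≤ 1:
  If N_k denotes the number of depth-≤k ground terms, the 2 constants give N_0 = 2, and each function symbol of arity r contributes N_{k-1}^r new terms at level k: N_k = 2 + N_{k-1}^2.
  N_0 = 2
  N_1 = 2 + 2^2 = 6
So there are 6 ground terms available for substitution.
Each of w, u, v ranges independently over the available ground terms, and distinct assignments produce distinct instances.
Number of ground instances = 6^3 = 216.

216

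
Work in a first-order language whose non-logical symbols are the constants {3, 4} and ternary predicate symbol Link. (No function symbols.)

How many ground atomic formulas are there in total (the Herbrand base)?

With no function symbols, the Herbrand universe is just the 2 constants.
Ground atoms per predicate: Link: 2^3 = 8.
Herbrand base size = 8 = 8.

8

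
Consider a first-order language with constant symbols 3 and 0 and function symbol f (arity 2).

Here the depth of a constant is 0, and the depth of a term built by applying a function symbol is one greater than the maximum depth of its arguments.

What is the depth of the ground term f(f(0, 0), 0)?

depth(f(0, 0)) = 1 + max(0, 0) = 1
depth(f(f(0, 0), 0)) = 1 + max(1, 0) = 2

2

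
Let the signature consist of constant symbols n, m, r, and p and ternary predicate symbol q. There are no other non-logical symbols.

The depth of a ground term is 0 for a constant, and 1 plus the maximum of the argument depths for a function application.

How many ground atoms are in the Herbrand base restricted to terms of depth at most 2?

64

First count ground terms of depth ≤ 2.
With no function symbols every ground term is a constant, so there are exactly 4 ground terms at every depth bound.
N_0 = 4
N_1 = 4
N_2 = 4
Explicitly: n, m, r, p.
So |H| = 4.
Ground atoms are formed by filling each argument slot of a predicate with a term from H, so an r-ary predicate gives |H|^r atoms:
  q: 4^3 = 64
Total ground atoms: 64.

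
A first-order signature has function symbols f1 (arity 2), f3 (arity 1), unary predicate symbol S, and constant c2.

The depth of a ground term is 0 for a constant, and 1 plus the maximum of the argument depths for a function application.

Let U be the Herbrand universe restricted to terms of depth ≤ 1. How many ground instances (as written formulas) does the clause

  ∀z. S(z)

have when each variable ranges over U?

3

Ground terms of depth ≤ 1:
  Write N_k for the number of ground terms of depth ≤ k. A term of depth ≤ k is either a constant or a function symbol applied to arguments of depth ≤ k−1, so N_k = 1 + N_{k-1}^2 + N_{k-1}.
  N_0 = 1
  N_1 = 1 + 1^2 + 1 = 3
  Explicitly: c2, f1(c2, c2), f3(c2).
So there are 3 ground terms available for substitution.
The variable z ranges independently over the available ground terms, and distinct assignments produce distinct instances.
Number of ground instances = 3.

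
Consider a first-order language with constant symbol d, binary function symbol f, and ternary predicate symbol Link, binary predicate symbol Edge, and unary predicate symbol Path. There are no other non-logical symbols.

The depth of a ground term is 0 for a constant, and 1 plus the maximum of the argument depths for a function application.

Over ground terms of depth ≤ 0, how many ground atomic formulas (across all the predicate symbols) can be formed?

First count ground terms of depth ≤ 0.
Count level by level. With function symbols f/2, the terms of depth ≤ k are the 1 constant together with each function applied to depth-≤(k−1) tuples, so N_k = 1 + N_{k-1}^2.
N_0 = 1
Explicitly: d.
So |H| = 1.
For each predicate symbol, the number of ground atoms is |H| raised to its arity; summing:
  Link: 1^3 = 1;  Edge: 1^2 = 1;  Path: 1
Total ground atoms: 1 + 1 + 1 = 3.

3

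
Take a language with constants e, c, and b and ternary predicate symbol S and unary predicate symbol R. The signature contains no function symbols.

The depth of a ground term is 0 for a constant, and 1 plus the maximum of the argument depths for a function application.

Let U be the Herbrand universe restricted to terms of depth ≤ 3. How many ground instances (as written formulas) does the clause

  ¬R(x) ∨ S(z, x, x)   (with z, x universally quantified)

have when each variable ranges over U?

Ground terms of depth ≤ 3:
  With no function symbols every ground term is a constant, so there are exactly 3 ground terms at every depth bound.
  N_0 = 3
  N_1 = 3
  N_2 = 3
  N_3 = 3
  Explicitly: e, c, b.
So there are 3 ground terms available for substitution.
Each of z, x ranges independently over the available ground terms, and distinct assignments produce distinct instances.
Number of ground instances = 3^2 = 9.

9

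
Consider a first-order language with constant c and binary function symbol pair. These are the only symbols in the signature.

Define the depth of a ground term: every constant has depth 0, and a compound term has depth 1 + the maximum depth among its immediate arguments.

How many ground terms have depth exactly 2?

Let N_k count ground terms of depth at most k. Each non-constant term of depth ≤ k is some function symbol applied to depth-≤(k−1) arguments, giving N_k = 1 + N_{k-1}^2.
N_0 = 1
N_1 = 1 + 1^2 = 2
N_2 = 1 + 2^2 = 5
Terms of depth exactly 2: N_2 − N_1 = 5 − 2 = 3.

3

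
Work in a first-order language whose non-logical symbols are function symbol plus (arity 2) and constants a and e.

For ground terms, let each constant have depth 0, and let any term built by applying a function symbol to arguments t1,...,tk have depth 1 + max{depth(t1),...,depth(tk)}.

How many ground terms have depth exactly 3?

1408

If N_k denotes the number of depth-≤k ground terms, the 2 constants give N_0 = 2, and each function symbol of arity r contributes N_{k-1}^r new terms at level k: N_k = 2 + N_{k-1}^2.
N_0 = 2
N_1 = 2 + 2^2 = 6
N_2 = 2 + 6^2 = 38
N_3 = 2 + 38^2 = 1446
Terms of depth exactly 3: N_3 − N_2 = 1446 − 38 = 1408.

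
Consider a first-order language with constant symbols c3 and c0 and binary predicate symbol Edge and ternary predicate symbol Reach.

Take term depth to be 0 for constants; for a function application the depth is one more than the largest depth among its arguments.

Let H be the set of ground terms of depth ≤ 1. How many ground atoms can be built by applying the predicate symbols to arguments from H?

12

First count ground terms of depth ≤ 1.
With no function symbols every ground term is a constant, so there are exactly 2 ground terms at every depth bound.
N_0 = 2
N_1 = 2
So |H| = 2.
Ground atoms are formed by filling each argument slot of a predicate with a term from H, so an r-ary predicate gives |H|^r atoms:
  Edge: 2^2 = 4;  Reach: 2^3 = 8
Total ground atoms: 4 + 8 = 12.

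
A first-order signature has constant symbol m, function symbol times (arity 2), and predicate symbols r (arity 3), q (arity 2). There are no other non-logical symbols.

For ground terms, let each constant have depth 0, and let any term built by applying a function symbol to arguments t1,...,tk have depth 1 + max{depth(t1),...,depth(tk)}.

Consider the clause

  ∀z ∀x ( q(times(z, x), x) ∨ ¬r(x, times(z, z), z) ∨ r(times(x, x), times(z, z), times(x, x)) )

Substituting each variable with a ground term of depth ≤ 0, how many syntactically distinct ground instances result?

Ground terms of depth ≤ 0:
  Let N_k count ground terms of depth at most k. Each non-constant term of depth ≤ k is some function symbol applied to depth-≤(k−1) arguments, giving N_k = 1 + N_{k-1}^2.
  N_0 = 1
  Explicitly: m.
So there is exactly 1 ground term available for substitution.
There are 2 variables to instantiate (z, x), each occurring in at least one literal, so different choices give different ground instances.
Number of ground instances = 1^2 = 1.

1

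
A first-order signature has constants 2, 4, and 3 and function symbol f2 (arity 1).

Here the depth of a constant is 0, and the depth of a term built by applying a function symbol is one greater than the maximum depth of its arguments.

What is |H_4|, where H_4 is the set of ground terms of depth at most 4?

Count level by level. With function symbols f2/1, the terms of depth ≤ k are the 3 constants together with each function applied to depth-≤(k−1) tuples, so N_k = 3 + N_{k-1}.
N_0 = 3
N_1 = 3 + 3 = 6
N_2 = 3 + 6 = 9
N_3 = 3 + 9 = 12
N_4 = 3 + 12 = 15

15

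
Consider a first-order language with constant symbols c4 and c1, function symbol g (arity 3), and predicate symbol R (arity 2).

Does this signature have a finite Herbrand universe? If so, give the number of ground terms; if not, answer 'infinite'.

The signature has at least one function symbol (g, arity 3) and at least one constant (c4).
Iterating g gives infinitely many distinct ground terms: c4, g(c4, c4, c4), g(g(c4, c4, c4), g(c4, c4, c4), g(c4, c4, c4)), ...
So the Herbrand universe is infinite.

infinite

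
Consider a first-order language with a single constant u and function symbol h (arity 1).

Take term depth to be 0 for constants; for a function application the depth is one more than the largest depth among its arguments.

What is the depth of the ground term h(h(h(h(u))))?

depth(h(u)) = 1 + depth(u) = 1 + 0 = 1
depth(h(h(u))) = 1 + depth(h(u)) = 1 + 1 = 2
depth(h(h(h(u)))) = 1 + depth(h(h(u))) = 1 + 2 = 3
depth(h(h(h(h(u))))) = 1 + depth(h(h(h(u)))) = 1 + 3 = 4

4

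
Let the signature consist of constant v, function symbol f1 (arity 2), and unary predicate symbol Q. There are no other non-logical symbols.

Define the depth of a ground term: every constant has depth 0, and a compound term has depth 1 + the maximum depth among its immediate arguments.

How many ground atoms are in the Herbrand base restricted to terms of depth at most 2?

First count ground terms of depth ≤ 2.
Let N_k = |{terms of depth ≤ k}|. Then N_0 = 1 and N_k = 1 + N_{k-1}^2 for k ≥ 1 (one summand per function symbol, arity giving the exponent).
N_0 = 1
N_1 = 1 + 1^2 = 2
N_2 = 1 + 2^2 = 5
Explicitly: v, f1(v, v), f1(v, f1(v, v)), f1(f1(v, v), v), f1(f1(v, v), f1(v, v)).
So |H| = 5.
For each predicate symbol, the number of ground atoms is |H| raised to its arity; summing:
  Q: 5
Total ground atoms: 5.

5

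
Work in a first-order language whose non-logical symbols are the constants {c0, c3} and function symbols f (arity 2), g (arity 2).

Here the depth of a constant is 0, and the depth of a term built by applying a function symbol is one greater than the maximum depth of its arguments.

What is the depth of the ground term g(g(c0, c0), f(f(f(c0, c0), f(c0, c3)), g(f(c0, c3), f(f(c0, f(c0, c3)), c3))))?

6

depth(g(c0, c0)) = 1 + max(0, 0) = 1
depth(f(c0, c0)) = 1 + max(0, 0) = 1
depth(f(c0, c3)) = 1 + max(0, 0) = 1
depth(f(f(c0, c0), f(c0, c3))) = 1 + max(1, 1) = 2
depth(f(c0, f(c0, c3))) = 1 + max(0, 1) = 2
depth(f(f(c0, f(c0, c3)), c3)) = 1 + max(2, 0) = 3
depth(g(f(c0, c3), f(f(c0, f(c0, c3)), c3))) = 1 + max(1, 3) = 4
depth(f(f(f(c0, c0), f(c0, c3)), g(f(c0, c3), f(f(c0, f(c0, c3)), c3)))) = 1 + max(2, 4) = 5
depth(g(g(c0, c0), f(f(f(c0, c0), f(c0, c3)), g(f(c0, c3), f(f(c0, f(c0, c3)), c3))))) = 1 + max(1, 5) = 6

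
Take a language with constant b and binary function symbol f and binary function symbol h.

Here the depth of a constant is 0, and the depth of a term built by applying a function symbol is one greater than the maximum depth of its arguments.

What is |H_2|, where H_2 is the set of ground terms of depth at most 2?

19

Count level by level. With function symbols f/2, h/2, the terms of depth ≤ k are the 1 constant together with each function applied to depth-≤(k−1) tuples, so N_k = 1 + N_{k-1}^2 + N_{k-1}^2.
N_0 = 1
N_1 = 1 + 1^2 + 1^2 = 3
N_2 = 1 + 3^2 + 3^2 = 19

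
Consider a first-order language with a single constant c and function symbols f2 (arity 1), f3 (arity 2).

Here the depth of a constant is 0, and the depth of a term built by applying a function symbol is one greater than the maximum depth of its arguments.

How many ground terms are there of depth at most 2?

If N_k denotes the number of depth-≤k ground terms, the 1 constant gives N_0 = 1, and each function symbol of arity r contributes N_{k-1}^r new terms at level k: N_k = 1 + N_{k-1} + N_{k-1}^2.
N_0 = 1
N_1 = 1 + 1 + 1^2 = 3
N_2 = 1 + 3 + 3^2 = 13

13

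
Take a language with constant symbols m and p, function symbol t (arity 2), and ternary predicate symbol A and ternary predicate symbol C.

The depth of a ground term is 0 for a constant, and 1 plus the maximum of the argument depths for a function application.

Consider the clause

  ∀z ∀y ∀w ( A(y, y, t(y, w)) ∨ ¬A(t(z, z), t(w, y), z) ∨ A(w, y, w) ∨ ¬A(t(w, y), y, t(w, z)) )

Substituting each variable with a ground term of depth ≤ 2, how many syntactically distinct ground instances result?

Ground terms of depth ≤ 2:
  Let N_k = |{terms of depth ≤ k}|. Then N_0 = 2 and N_k = 2 + N_{k-1}^2 for k ≥ 1 (one summand per function symbol, arity giving the exponent).
  N_0 = 2
  N_1 = 2 + 2^2 = 6
  N_2 = 2 + 6^2 = 38
So there are 38 ground terms available for substitution.
The clause has 3 distinct variables (z, y, w), each appearing in the body. In the free term algebra distinct substitutions yield syntactically distinct ground instances.
Number of ground instances = 38^3 = 54872.

54872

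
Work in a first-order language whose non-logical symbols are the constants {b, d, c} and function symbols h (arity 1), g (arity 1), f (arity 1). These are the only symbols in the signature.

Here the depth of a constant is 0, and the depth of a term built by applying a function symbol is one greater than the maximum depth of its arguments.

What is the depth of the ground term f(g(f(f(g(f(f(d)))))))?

7

depth(f(d)) = 1 + depth(d) = 1 + 0 = 1
depth(f(f(d))) = 1 + depth(f(d)) = 1 + 1 = 2
depth(g(f(f(d)))) = 1 + depth(f(f(d))) = 1 + 2 = 3
depth(f(g(f(f(d))))) = 1 + depth(g(f(f(d)))) = 1 + 3 = 4
depth(f(f(g(f(f(d)))))) = 1 + depth(f(g(f(f(d))))) = 1 + 4 = 5
depth(g(f(f(g(f(f(d))))))) = 1 + depth(f(f(g(f(f(d)))))) = 1 + 5 = 6
depth(f(g(f(f(g(f(f(d)))))))) = 1 + depth(g(f(f(g(f(f(d))))))) = 1 + 6 = 7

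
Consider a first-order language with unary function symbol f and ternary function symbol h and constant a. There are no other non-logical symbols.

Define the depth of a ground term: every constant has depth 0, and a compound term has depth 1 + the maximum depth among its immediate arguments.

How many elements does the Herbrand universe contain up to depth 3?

If N_k denotes the number of depth-≤k ground terms, the 1 constant gives N_0 = 1, and each function symbol of arity r contributes N_{k-1}^r new terms at level k: N_k = 1 + N_{k-1} + N_{k-1}^3.
N_0 = 1
N_1 = 1 + 1 + 1^3 = 3
N_2 = 1 + 3 + 3^3 = 31
N_3 = 1 + 31 + 31^3 = 29823

29823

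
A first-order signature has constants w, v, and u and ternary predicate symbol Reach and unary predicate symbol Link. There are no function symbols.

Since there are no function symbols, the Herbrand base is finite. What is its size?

30

With no function symbols, the Herbrand universe is just the 3 constants.
Ground atoms per predicate: Reach: 3^3 = 27, Link: 3.
Herbrand base size = 27 + 3 = 30.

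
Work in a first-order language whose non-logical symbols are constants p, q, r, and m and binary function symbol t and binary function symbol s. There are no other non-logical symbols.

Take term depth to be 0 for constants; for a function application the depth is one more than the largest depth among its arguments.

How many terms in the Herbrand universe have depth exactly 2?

Count level by level. With function symbols t/2, s/2, the terms of depth ≤ k are the 4 constants together with each function applied to depth-≤(k−1) tuples, so N_k = 4 + N_{k-1}^2 + N_{k-1}^2.
N_0 = 4
N_1 = 4 + 4^2 + 4^2 = 36
N_2 = 4 + 36^2 + 36^2 = 2596
Terms of depth exactly 2: N_2 − N_1 = 2596 − 36 = 2560.

2560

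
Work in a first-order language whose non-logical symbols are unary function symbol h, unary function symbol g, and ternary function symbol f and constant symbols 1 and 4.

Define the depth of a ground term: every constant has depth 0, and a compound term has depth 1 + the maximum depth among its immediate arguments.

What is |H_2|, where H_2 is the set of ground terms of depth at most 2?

2774

Let N_k count ground terms of depth at most k. Each non-constant term of depth ≤ k is some function symbol applied to depth-≤(k−1) arguments, giving N_k = 2 + N_{k-1} + N_{k-1} + N_{k-1}^3.
N_0 = 2
N_1 = 2 + 2 + 2 + 2^3 = 14
N_2 = 2 + 14 + 14 + 14^3 = 2774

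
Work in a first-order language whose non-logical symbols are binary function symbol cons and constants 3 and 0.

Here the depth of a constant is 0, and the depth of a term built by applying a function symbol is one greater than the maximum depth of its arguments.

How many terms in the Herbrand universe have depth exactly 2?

Write N_k for the number of ground terms of depth ≤ k. A term of depth ≤ k is either a constant or a function symbol applied to arguments of depth ≤ k−1, so N_k = 2 + N_{k-1}^2.
N_0 = 2
N_1 = 2 + 2^2 = 6
N_2 = 2 + 6^2 = 38
Terms of depth exactly 2: N_2 − N_1 = 38 − 6 = 32.

32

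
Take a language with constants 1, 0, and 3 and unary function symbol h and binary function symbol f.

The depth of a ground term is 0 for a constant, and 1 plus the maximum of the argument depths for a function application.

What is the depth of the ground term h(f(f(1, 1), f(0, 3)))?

3

depth(f(1, 1)) = 1 + max(0, 0) = 1
depth(f(0, 3)) = 1 + max(0, 0) = 1
depth(f(f(1, 1), f(0, 3))) = 1 + max(1, 1) = 2
depth(h(f(f(1, 1), f(0, 3)))) = 1 + depth(f(f(1, 1), f(0, 3))) = 1 + 2 = 3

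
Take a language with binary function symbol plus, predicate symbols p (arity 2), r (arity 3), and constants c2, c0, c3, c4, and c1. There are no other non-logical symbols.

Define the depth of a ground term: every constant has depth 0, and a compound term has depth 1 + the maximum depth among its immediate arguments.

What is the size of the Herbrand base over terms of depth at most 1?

First count ground terms of depth ≤ 1.
Let N_k count ground terms of depth at most k. Each non-constant term of depth ≤ k is some function symbol applied to depth-≤(k−1) arguments, giving N_k = 5 + N_{k-1}^2.
N_0 = 5
N_1 = 5 + 5^2 = 30
So |H| = 30.
For each predicate symbol, the number of ground atoms is |H| raised to its arity; summing:
  p: 30^2 = 900;  r: 30^3 = 27000
Total ground atoms: 900 + 27000 = 27900.

27900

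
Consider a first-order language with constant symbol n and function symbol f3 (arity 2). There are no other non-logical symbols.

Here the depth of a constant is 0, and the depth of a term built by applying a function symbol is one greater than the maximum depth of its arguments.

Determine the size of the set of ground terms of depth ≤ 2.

Let N_k = |{terms of depth ≤ k}|. Then N_0 = 1 and N_k = 1 + N_{k-1}^2 for k ≥ 1 (one summand per function symbol, arity giving the exponent).
N_0 = 1
N_1 = 1 + 1^2 = 2
N_2 = 1 + 2^2 = 5
Explicitly: n, f3(n, n), f3(n, f3(n, n)), f3(f3(n, n), n), f3(f3(n, n), f3(n, n)).

5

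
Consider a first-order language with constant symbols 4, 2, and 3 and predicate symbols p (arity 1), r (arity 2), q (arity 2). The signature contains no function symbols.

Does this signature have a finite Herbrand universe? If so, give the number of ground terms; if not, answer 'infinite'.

3

There are no function symbols, so every ground term is one of the 3 constants.
The Herbrand universe is {4, 2, 3}, which is finite with 3 elements.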